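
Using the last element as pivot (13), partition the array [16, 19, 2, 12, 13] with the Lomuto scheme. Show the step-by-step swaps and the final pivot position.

Lomuto partition with pivot = 13:

Initial array: [16, 19, 2, 12, 13]

arr[0]=16 > 13: no swap
arr[1]=19 > 13: no swap
arr[2]=2 <= 13: swap with position 0, array becomes [2, 19, 16, 12, 13]
arr[3]=12 <= 13: swap with position 1, array becomes [2, 12, 16, 19, 13]

Place pivot at position 2: [2, 12, 13, 19, 16]
Pivot position: 2

After partitioning with pivot 13, the array becomes [2, 12, 13, 19, 16]. The pivot is placed at index 2. All elements to the left of the pivot are <= 13, and all elements to the right are > 13.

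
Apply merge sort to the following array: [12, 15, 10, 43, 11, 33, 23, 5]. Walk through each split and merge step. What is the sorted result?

Merge sort trace:

Split: [12, 15, 10, 43, 11, 33, 23, 5] -> [12, 15, 10, 43] and [11, 33, 23, 5]
  Split: [12, 15, 10, 43] -> [12, 15] and [10, 43]
    Split: [12, 15] -> [12] and [15]
    Merge: [12] + [15] -> [12, 15]
    Split: [10, 43] -> [10] and [43]
    Merge: [10] + [43] -> [10, 43]
  Merge: [12, 15] + [10, 43] -> [10, 12, 15, 43]
  Split: [11, 33, 23, 5] -> [11, 33] and [23, 5]
    Split: [11, 33] -> [11] and [33]
    Merge: [11] + [33] -> [11, 33]
    Split: [23, 5] -> [23] and [5]
    Merge: [23] + [5] -> [5, 23]
  Merge: [11, 33] + [5, 23] -> [5, 11, 23, 33]
Merge: [10, 12, 15, 43] + [5, 11, 23, 33] -> [5, 10, 11, 12, 15, 23, 33, 43]

Final sorted array: [5, 10, 11, 12, 15, 23, 33, 43]

The merge sort proceeds by recursively splitting the array and merging sorted halves.
After all merges, the sorted array is [5, 10, 11, 12, 15, 23, 33, 43].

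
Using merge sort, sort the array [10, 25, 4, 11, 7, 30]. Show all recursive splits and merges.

Merge sort trace:

Split: [10, 25, 4, 11, 7, 30] -> [10, 25, 4] and [11, 7, 30]
  Split: [10, 25, 4] -> [10] and [25, 4]
    Split: [25, 4] -> [25] and [4]
    Merge: [25] + [4] -> [4, 25]
  Merge: [10] + [4, 25] -> [4, 10, 25]
  Split: [11, 7, 30] -> [11] and [7, 30]
    Split: [7, 30] -> [7] and [30]
    Merge: [7] + [30] -> [7, 30]
  Merge: [11] + [7, 30] -> [7, 11, 30]
Merge: [4, 10, 25] + [7, 11, 30] -> [4, 7, 10, 11, 25, 30]

Final sorted array: [4, 7, 10, 11, 25, 30]

The merge sort proceeds by recursively splitting the array and merging sorted halves.
After all merges, the sorted array is [4, 7, 10, 11, 25, 30].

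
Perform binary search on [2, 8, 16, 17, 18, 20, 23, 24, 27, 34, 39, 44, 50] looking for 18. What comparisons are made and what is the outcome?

Binary search for 18 in [2, 8, 16, 17, 18, 20, 23, 24, 27, 34, 39, 44, 50]:

lo=0, hi=12, mid=6, arr[mid]=23 -> 23 > 18, search left half
lo=0, hi=5, mid=2, arr[mid]=16 -> 16 < 18, search right half
lo=3, hi=5, mid=4, arr[mid]=18 -> Found target at index 4!

Binary search finds 18 at index 4 after 3 comparisons. The search repeatedly halves the search space by comparing with the middle element.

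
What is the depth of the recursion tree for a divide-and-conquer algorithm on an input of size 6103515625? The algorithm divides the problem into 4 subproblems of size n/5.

For divide and conquer with division factor 5:

Problem sizes at each level:
Level 0: 6103515625
Level 1: 1220703125
Level 2: 244140625
Level 3: 48828125
Level 4: 9765625
Level 5: 1953125
Level 6: 390625
Level 7: 78125
Level 8: 15625
Level 9: 3125
Level 10: 625
Level 11: 125
Level 12: 25
Level 13: 5
Level 14: 1

The root is level 0 and the size-1 base case is level 14 (the tree spans levels 0 through 14, i.e. 15 levels counting the root), so the depth is the number of divisions: log_5(6103515625) = 14

The recursion tree depth is log_5(6103515625) = 14. At each level, the problem size is divided by 5, so it takes 14 divisions to reduce to a base case of size 1. The algorithm makes 4 recursive calls at each level.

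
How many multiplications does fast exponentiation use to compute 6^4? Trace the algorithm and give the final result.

Computing 6^4 by squaring (build up from 6^1; each line after the first costs one multiplication):

6^1 = 6
6^2 = (6^1)^2 = 6^2 = 36
6^4 = (6^2)^2 = 36^2 = 1296

Result: 1296
Multiplications needed: 2 (2 lines after 6^1)

6^4 = 1296. Using exponentiation by squaring, this requires 2 multiplications. The key idea: if the exponent is even, square the half-power; if odd, multiply by the base once.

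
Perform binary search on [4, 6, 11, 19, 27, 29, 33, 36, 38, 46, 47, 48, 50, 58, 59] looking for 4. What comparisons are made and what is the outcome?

Binary search for 4 in [4, 6, 11, 19, 27, 29, 33, 36, 38, 46, 47, 48, 50, 58, 59]:

lo=0, hi=14, mid=7, arr[mid]=36 -> 36 > 4, search left half
lo=0, hi=6, mid=3, arr[mid]=19 -> 19 > 4, search left half
lo=0, hi=2, mid=1, arr[mid]=6 -> 6 > 4, search left half
lo=0, hi=0, mid=0, arr[mid]=4 -> Found target at index 0!

Binary search finds 4 at index 0 after 4 comparisons. The search repeatedly halves the search space by comparing with the middle element.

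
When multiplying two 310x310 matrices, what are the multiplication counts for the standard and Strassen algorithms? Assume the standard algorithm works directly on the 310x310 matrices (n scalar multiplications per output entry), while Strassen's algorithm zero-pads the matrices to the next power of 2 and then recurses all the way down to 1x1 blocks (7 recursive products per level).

Matrix multiplication for 310x310 matrices:

Strassen's algorithm requires power-of-2 dimensions. Pad 310x310 to 512x512 (next power of 2).

Standard algorithm: 310^3 = 29791000 multiplications
Strassen's algorithm: 7^(log2(512)) = 7^9 = 40353607 multiplications
Difference: 29791000 - 40353607 = -10562607 (Strassen uses MORE here due to padding overhead — for small or just-over-power-of-2 n, padding can outweigh the per-level savings)

Standard: 29791000 multiplications (310^3). Strassen: 40353607 multiplications (7^9, after padding to 512x512). Strassen reduces 8 recursive multiplications to 7 at each level.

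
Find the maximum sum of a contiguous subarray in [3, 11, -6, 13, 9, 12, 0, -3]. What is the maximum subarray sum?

Using Kadane's algorithm on [3, 11, -6, 13, 9, 12, 0, -3]:

Scanning through the array:
Position 1 (value 11): max_ending_here = 14, max_so_far = 14
Position 2 (value -6): max_ending_here = 8, max_so_far = 14
Position 3 (value 13): max_ending_here = 21, max_so_far = 21
Position 4 (value 9): max_ending_here = 30, max_so_far = 30
Position 5 (value 12): max_ending_here = 42, max_so_far = 42
Position 6 (value 0): max_ending_here = 42, max_so_far = 42
Position 7 (value -3): max_ending_here = 39, max_so_far = 42

Maximum subarray: [3, 11, -6, 13, 9, 12]
Maximum sum: 42

The maximum subarray is [3, 11, -6, 13, 9, 12] with sum 42. This subarray runs from index 0 to index 5.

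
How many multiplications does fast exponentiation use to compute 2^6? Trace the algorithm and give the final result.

Computing 2^6 by squaring (build up from 2^1; each line after the first costs one multiplication):

2^1 = 2
2^2 = (2^1)^2 = 2^2 = 4
2^3 = 2 * 2^2 = 2 * 4 = 8
2^6 = (2^3)^2 = 8^2 = 64

Result: 64
Multiplications needed: 3 (3 lines after 2^1)

2^6 = 64. Using exponentiation by squaring, this requires 3 multiplications. The key idea: if the exponent is even, square the half-power; if odd, multiply by the base once.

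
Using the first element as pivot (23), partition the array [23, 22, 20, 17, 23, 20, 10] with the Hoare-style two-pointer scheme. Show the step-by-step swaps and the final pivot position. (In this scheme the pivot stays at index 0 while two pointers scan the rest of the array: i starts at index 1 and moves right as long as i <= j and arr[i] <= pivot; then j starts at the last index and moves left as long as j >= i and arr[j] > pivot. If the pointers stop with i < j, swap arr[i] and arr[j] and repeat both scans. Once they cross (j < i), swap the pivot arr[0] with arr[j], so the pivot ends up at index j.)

Hoare-style two-pointer partition with pivot = 23:

Initial array: [23, 22, 20, 17, 23, 20, 10]

Pointers start at i = 1, j = 6.
i ends at 7, j ends at 6: the pointers have crossed (j < i), so scanning stops.

Swap pivot arr[0] with arr[6] to place pivot at position 6: [10, 22, 20, 17, 23, 20, 23]
Pivot position: 6

After partitioning with pivot 23, the array becomes [10, 22, 20, 17, 23, 20, 23]. The pivot is placed at index 6. All elements to the left of the pivot are <= 23, and all elements to the right are > 23.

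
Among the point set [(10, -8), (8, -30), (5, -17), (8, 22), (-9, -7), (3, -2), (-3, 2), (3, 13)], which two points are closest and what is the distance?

Computing all pairwise distances among 8 points:

d((10, -8), (8, -30)) = 22.0907
d((10, -8), (5, -17)) = 10.2956
d((10, -8), (8, 22)) = 30.0666
d((10, -8), (-9, -7)) = 19.0263
d((10, -8), (3, -2)) = 9.2195
d((10, -8), (-3, 2)) = 16.4012
d((10, -8), (3, 13)) = 22.1359
d((8, -30), (5, -17)) = 13.3417
d((8, -30), (8, 22)) = 52.0
d((8, -30), (-9, -7)) = 28.6007
d((8, -30), (3, -2)) = 28.4429
d((8, -30), (-3, 2)) = 33.8378
d((8, -30), (3, 13)) = 43.2897
d((5, -17), (8, 22)) = 39.1152
d((5, -17), (-9, -7)) = 17.2047
d((5, -17), (3, -2)) = 15.1327
d((5, -17), (-3, 2)) = 20.6155
d((5, -17), (3, 13)) = 30.0666
d((8, 22), (-9, -7)) = 33.6155
d((8, 22), (3, -2)) = 24.5153
d((8, 22), (-3, 2)) = 22.8254
d((8, 22), (3, 13)) = 10.2956
d((-9, -7), (3, -2)) = 13.0
d((-9, -7), (-3, 2)) = 10.8167
d((-9, -7), (3, 13)) = 23.3238
d((3, -2), (-3, 2)) = 7.2111 <-- minimum
d((3, -2), (3, 13)) = 15.0
d((-3, 2), (3, 13)) = 12.53

Closest pair: (3, -2) and (-3, 2) with distance 7.2111

The closest pair is (3, -2) and (-3, 2) with Euclidean distance 7.2111. For 8 points, brute-force pairwise comparison is shown above. For large n, the divide-and-conquer algorithm (sort by x, recurse on halves, check the dividing strip) achieves O(n log n).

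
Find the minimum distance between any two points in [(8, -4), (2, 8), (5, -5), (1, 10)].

Computing all pairwise distances among 4 points:

d((8, -4), (2, 8)) = 13.4164
d((8, -4), (5, -5)) = 3.1623
d((8, -4), (1, 10)) = 15.6525
d((2, 8), (5, -5)) = 13.3417
d((2, 8), (1, 10)) = 2.2361 <-- minimum
d((5, -5), (1, 10)) = 15.5242

Closest pair: (2, 8) and (1, 10) with distance 2.2361

The closest pair is (2, 8) and (1, 10) with Euclidean distance 2.2361. For 4 points, brute-force pairwise comparison is shown above. For large n, the divide-and-conquer algorithm (sort by x, recurse on halves, check the dividing strip) achieves O(n log n).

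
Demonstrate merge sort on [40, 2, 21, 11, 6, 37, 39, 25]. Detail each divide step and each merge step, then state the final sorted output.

Merge sort trace:

Split: [40, 2, 21, 11, 6, 37, 39, 25] -> [40, 2, 21, 11] and [6, 37, 39, 25]
  Split: [40, 2, 21, 11] -> [40, 2] and [21, 11]
    Split: [40, 2] -> [40] and [2]
    Merge: [40] + [2] -> [2, 40]
    Split: [21, 11] -> [21] and [11]
    Merge: [21] + [11] -> [11, 21]
  Merge: [2, 40] + [11, 21] -> [2, 11, 21, 40]
  Split: [6, 37, 39, 25] -> [6, 37] and [39, 25]
    Split: [6, 37] -> [6] and [37]
    Merge: [6] + [37] -> [6, 37]
    Split: [39, 25] -> [39] and [25]
    Merge: [39] + [25] -> [25, 39]
  Merge: [6, 37] + [25, 39] -> [6, 25, 37, 39]
Merge: [2, 11, 21, 40] + [6, 25, 37, 39] -> [2, 6, 11, 21, 25, 37, 39, 40]

Final sorted array: [2, 6, 11, 21, 25, 37, 39, 40]

The merge sort proceeds by recursively splitting the array and merging sorted halves.
After all merges, the sorted array is [2, 6, 11, 21, 25, 37, 39, 40].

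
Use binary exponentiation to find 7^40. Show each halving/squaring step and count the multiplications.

Computing 7^40 by squaring (build up from 7^1; each line after the first costs one multiplication):

7^1 = 7
7^2 = (7^1)^2 = 7^2 = 49
7^4 = (7^2)^2 = 49^2 = 2401
7^5 = 7 * 7^4 = 7 * 2401 = 16807
7^10 = (7^5)^2 = 16807^2 = 282475249
7^20 = (7^10)^2 = 282475249^2 = 79792266297612001
7^40 = (7^20)^2 = 79792266297612001^2 = 6366805760909027985741435139224001

Result: 6366805760909027985741435139224001
Multiplications needed: 6 (6 lines after 7^1)

7^40 = 6366805760909027985741435139224001. Using exponentiation by squaring, this requires 6 multiplications. The key idea: if the exponent is even, square the half-power; if odd, multiply by the base once.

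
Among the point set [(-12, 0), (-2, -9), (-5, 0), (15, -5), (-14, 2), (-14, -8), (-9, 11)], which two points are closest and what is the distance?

Computing all pairwise distances among 7 points:

d((-12, 0), (-2, -9)) = 13.4536
d((-12, 0), (-5, 0)) = 7.0
d((-12, 0), (15, -5)) = 27.4591
d((-12, 0), (-14, 2)) = 2.8284 <-- minimum
d((-12, 0), (-14, -8)) = 8.2462
d((-12, 0), (-9, 11)) = 11.4018
d((-2, -9), (-5, 0)) = 9.4868
d((-2, -9), (15, -5)) = 17.4642
d((-2, -9), (-14, 2)) = 16.2788
d((-2, -9), (-14, -8)) = 12.0416
d((-2, -9), (-9, 11)) = 21.1896
d((-5, 0), (15, -5)) = 20.6155
d((-5, 0), (-14, 2)) = 9.2195
d((-5, 0), (-14, -8)) = 12.0416
d((-5, 0), (-9, 11)) = 11.7047
d((15, -5), (-14, 2)) = 29.8329
d((15, -5), (-14, -8)) = 29.1548
d((15, -5), (-9, 11)) = 28.8444
d((-14, 2), (-14, -8)) = 10.0
d((-14, 2), (-9, 11)) = 10.2956
d((-14, -8), (-9, 11)) = 19.6469

Closest pair: (-12, 0) and (-14, 2) with distance 2.8284

The closest pair is (-12, 0) and (-14, 2) with Euclidean distance 2.8284. For 7 points, brute-force pairwise comparison is shown above. For large n, the divide-and-conquer algorithm (sort by x, recurse on halves, check the dividing strip) achieves O(n log n).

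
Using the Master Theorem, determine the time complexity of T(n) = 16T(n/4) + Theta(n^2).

Master Theorem for T(n) = 16T(n/4) + O(n^2):

a = 16, b = 4, c = 2
log_b(a) = log_4(16) = 2.0000

Case 2: c = 2 = log_4(16) = 2.0000
T(n) = O(n^2 log n) = O(n^2 log n)

For T(n) = 16T(n/4) + O(n^2): log_4(16) = 2.0000. This is Case 2 of the Master Theorem (c = log_b(a), equal work at all levels), giving O(n^2 log n).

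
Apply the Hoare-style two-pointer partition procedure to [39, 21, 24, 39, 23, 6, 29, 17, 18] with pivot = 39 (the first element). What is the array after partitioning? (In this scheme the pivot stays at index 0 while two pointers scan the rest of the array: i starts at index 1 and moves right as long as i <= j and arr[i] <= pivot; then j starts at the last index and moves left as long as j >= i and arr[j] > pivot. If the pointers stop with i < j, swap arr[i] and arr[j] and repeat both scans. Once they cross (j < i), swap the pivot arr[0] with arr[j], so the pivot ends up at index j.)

Hoare-style two-pointer partition with pivot = 39:

Initial array: [39, 21, 24, 39, 23, 6, 29, 17, 18]

Pointers start at i = 1, j = 8.
i ends at 9, j ends at 8: the pointers have crossed (j < i), so scanning stops.

Swap pivot arr[0] with arr[8] to place pivot at position 8: [18, 21, 24, 39, 23, 6, 29, 17, 39]
Pivot position: 8

After partitioning with pivot 39, the array becomes [18, 21, 24, 39, 23, 6, 29, 17, 39]. The pivot is placed at index 8. All elements to the left of the pivot are <= 39, and all elements to the right are > 39.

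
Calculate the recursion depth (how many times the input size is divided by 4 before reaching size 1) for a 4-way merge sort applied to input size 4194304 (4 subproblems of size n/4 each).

For divide and conquer with division factor 4:

Problem sizes at each level:
Level 0: 4194304
Level 1: 1048576
Level 2: 262144
Level 3: 65536
Level 4: 16384
Level 5: 4096
Level 6: 1024
Level 7: 256
Level 8: 64
Level 9: 16
Level 10: 4
Level 11: 1

The root is level 0 and the size-1 base case is level 11 (the tree spans levels 0 through 11, i.e. 12 levels counting the root), so the depth is the number of divisions: log_4(4194304) = 11

The recursion tree depth is log_4(4194304) = 11. At each level, the problem size is divided by 4, so it takes 11 divisions to reduce to a base case of size 1. The algorithm makes 4 recursive calls at each level.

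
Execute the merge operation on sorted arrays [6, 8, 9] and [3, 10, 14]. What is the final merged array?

Merging process:

Compare 6 vs 3: take 3 from right. Merged: [3]
Compare 6 vs 10: take 6 from left. Merged: [3, 6]
Compare 8 vs 10: take 8 from left. Merged: [3, 6, 8]
Compare 9 vs 10: take 9 from left. Merged: [3, 6, 8, 9]
Append remaining from right: [10, 14]. Merged: [3, 6, 8, 9, 10, 14]

Final merged array: [3, 6, 8, 9, 10, 14]
Total comparisons: 4

The merged array is [3, 6, 8, 9, 10, 14], requiring 4 comparisons. The merge step runs in O(n) time where n is the total number of elements.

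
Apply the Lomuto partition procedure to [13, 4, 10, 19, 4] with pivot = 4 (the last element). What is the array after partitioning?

Lomuto partition with pivot = 4:

Initial array: [13, 4, 10, 19, 4]

arr[0]=13 > 4: no swap
arr[1]=4 <= 4: swap with position 0, array becomes [4, 13, 10, 19, 4]
arr[2]=10 > 4: no swap
arr[3]=19 > 4: no swap

Place pivot at position 1: [4, 4, 10, 19, 13]
Pivot position: 1

After partitioning with pivot 4, the array becomes [4, 4, 10, 19, 13]. The pivot is placed at index 1. All elements to the left of the pivot are <= 4, and all elements to the right are > 4.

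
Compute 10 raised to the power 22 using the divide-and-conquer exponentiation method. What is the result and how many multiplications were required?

Computing 10^22 by squaring (build up from 10^1; each line after the first costs one multiplication):

10^1 = 10
10^2 = (10^1)^2 = 10^2 = 100
10^4 = (10^2)^2 = 100^2 = 10000
10^5 = 10 * 10^4 = 10 * 10000 = 100000
10^10 = (10^5)^2 = 100000^2 = 10000000000
10^11 = 10 * 10^10 = 10 * 10000000000 = 100000000000
10^22 = (10^11)^2 = 100000000000^2 = 10000000000000000000000

Result: 10000000000000000000000
Multiplications needed: 6 (6 lines after 10^1)

10^22 = 10000000000000000000000. Using exponentiation by squaring, this requires 6 multiplications. The key idea: if the exponent is even, square the half-power; if odd, multiply by the base once.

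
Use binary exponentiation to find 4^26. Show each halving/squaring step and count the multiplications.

Computing 4^26 by squaring (build up from 4^1; each line after the first costs one multiplication):

4^1 = 4
4^2 = (4^1)^2 = 4^2 = 16
4^3 = 4 * 4^2 = 4 * 16 = 64
4^6 = (4^3)^2 = 64^2 = 4096
4^12 = (4^6)^2 = 4096^2 = 16777216
4^13 = 4 * 4^12 = 4 * 16777216 = 67108864
4^26 = (4^13)^2 = 67108864^2 = 4503599627370496

Result: 4503599627370496
Multiplications needed: 6 (6 lines after 4^1)

4^26 = 4503599627370496. Using exponentiation by squaring, this requires 6 multiplications. The key idea: if the exponent is even, square the half-power; if odd, multiply by the base once.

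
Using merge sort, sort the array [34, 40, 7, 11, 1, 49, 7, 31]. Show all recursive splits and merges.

Merge sort trace:

Split: [34, 40, 7, 11, 1, 49, 7, 31] -> [34, 40, 7, 11] and [1, 49, 7, 31]
  Split: [34, 40, 7, 11] -> [34, 40] and [7, 11]
    Split: [34, 40] -> [34] and [40]
    Merge: [34] + [40] -> [34, 40]
    Split: [7, 11] -> [7] and [11]
    Merge: [7] + [11] -> [7, 11]
  Merge: [34, 40] + [7, 11] -> [7, 11, 34, 40]
  Split: [1, 49, 7, 31] -> [1, 49] and [7, 31]
    Split: [1, 49] -> [1] and [49]
    Merge: [1] + [49] -> [1, 49]
    Split: [7, 31] -> [7] and [31]
    Merge: [7] + [31] -> [7, 31]
  Merge: [1, 49] + [7, 31] -> [1, 7, 31, 49]
Merge: [7, 11, 34, 40] + [1, 7, 31, 49] -> [1, 7, 7, 11, 31, 34, 40, 49]

Final sorted array: [1, 7, 7, 11, 31, 34, 40, 49]

The merge sort proceeds by recursively splitting the array and merging sorted halves.
After all merges, the sorted array is [1, 7, 7, 11, 31, 34, 40, 49].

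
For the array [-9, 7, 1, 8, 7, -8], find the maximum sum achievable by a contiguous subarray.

Using Kadane's algorithm on [-9, 7, 1, 8, 7, -8]:

Scanning through the array:
Position 1 (value 7): max_ending_here = 7, max_so_far = 7
Position 2 (value 1): max_ending_here = 8, max_so_far = 8
Position 3 (value 8): max_ending_here = 16, max_so_far = 16
Position 4 (value 7): max_ending_here = 23, max_so_far = 23
Position 5 (value -8): max_ending_here = 15, max_so_far = 23

Maximum subarray: [7, 1, 8, 7]
Maximum sum: 23

The maximum subarray is [7, 1, 8, 7] with sum 23. This subarray runs from index 1 to index 4.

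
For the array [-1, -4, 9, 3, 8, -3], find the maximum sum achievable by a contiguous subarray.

Using Kadane's algorithm on [-1, -4, 9, 3, 8, -3]:

Scanning through the array:
Position 1 (value -4): max_ending_here = -4, max_so_far = -1
Position 2 (value 9): max_ending_here = 9, max_so_far = 9
Position 3 (value 3): max_ending_here = 12, max_so_far = 12
Position 4 (value 8): max_ending_here = 20, max_so_far = 20
Position 5 (value -3): max_ending_here = 17, max_so_far = 20

Maximum subarray: [9, 3, 8]
Maximum sum: 20

The maximum subarray is [9, 3, 8] with sum 20. This subarray runs from index 2 to index 4.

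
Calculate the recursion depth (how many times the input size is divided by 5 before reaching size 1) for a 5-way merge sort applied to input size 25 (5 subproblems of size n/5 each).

For divide and conquer with division factor 5:

Problem sizes at each level:
Level 0: 25
Level 1: 5
Level 2: 1

The root is level 0 and the size-1 base case is level 2 (the tree spans levels 0 through 2, i.e. 3 levels counting the root), so the depth is the number of divisions: log_5(25) = 2

The recursion tree depth is log_5(25) = 2. At each level, the problem size is divided by 5, so it takes 2 divisions to reduce to a base case of size 1. The algorithm makes 5 recursive calls at each level.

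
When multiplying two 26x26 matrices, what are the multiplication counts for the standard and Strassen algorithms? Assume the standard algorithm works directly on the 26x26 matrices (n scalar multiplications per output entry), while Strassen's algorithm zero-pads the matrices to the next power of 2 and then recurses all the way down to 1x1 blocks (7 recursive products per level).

Matrix multiplication for 26x26 matrices:

Strassen's algorithm requires power-of-2 dimensions. Pad 26x26 to 32x32 (next power of 2).

Standard algorithm: 26^3 = 17576 multiplications
Strassen's algorithm: 7^(log2(32)) = 7^5 = 16807 multiplications
Savings: 17576 - 16807 = 769 multiplications

Standard: 17576 multiplications (26^3). Strassen: 16807 multiplications (7^5, after padding to 32x32). Strassen reduces 8 recursive multiplications to 7 at each level.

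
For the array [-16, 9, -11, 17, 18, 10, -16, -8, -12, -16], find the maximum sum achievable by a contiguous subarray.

Using Kadane's algorithm on [-16, 9, -11, 17, 18, 10, -16, -8, -12, -16]:

Scanning through the array:
Position 1 (value 9): max_ending_here = 9, max_so_far = 9
Position 2 (value -11): max_ending_here = -2, max_so_far = 9
Position 3 (value 17): max_ending_here = 17, max_so_far = 17
Position 4 (value 18): max_ending_here = 35, max_so_far = 35
Position 5 (value 10): max_ending_here = 45, max_so_far = 45
Position 6 (value -16): max_ending_here = 29, max_so_far = 45
Position 7 (value -8): max_ending_here = 21, max_so_far = 45
Position 8 (value -12): max_ending_here = 9, max_so_far = 45
Position 9 (value -16): max_ending_here = -7, max_so_far = 45

Maximum subarray: [17, 18, 10]
Maximum sum: 45

The maximum subarray is [17, 18, 10] with sum 45. This subarray runs from index 3 to index 5.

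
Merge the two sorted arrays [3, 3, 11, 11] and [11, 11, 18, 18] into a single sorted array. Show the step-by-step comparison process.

Merging process:

Compare 3 vs 11: take 3 from left. Merged: [3]
Compare 3 vs 11: take 3 from left. Merged: [3, 3]
Compare 11 vs 11: take 11 from left. Merged: [3, 3, 11]
Compare 11 vs 11: take 11 from left. Merged: [3, 3, 11, 11]
Append remaining from right: [11, 11, 18, 18]. Merged: [3, 3, 11, 11, 11, 11, 18, 18]

Final merged array: [3, 3, 11, 11, 11, 11, 18, 18]
Total comparisons: 4

The merged array is [3, 3, 11, 11, 11, 11, 18, 18], requiring 4 comparisons. The merge step runs in O(n) time where n is the total number of elements.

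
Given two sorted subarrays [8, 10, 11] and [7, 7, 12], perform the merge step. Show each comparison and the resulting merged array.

Merging process:

Compare 8 vs 7: take 7 from right. Merged: [7]
Compare 8 vs 7: take 7 from right. Merged: [7, 7]
Compare 8 vs 12: take 8 from left. Merged: [7, 7, 8]
Compare 10 vs 12: take 10 from left. Merged: [7, 7, 8, 10]
Compare 11 vs 12: take 11 from left. Merged: [7, 7, 8, 10, 11]
Append remaining from right: [12]. Merged: [7, 7, 8, 10, 11, 12]

Final merged array: [7, 7, 8, 10, 11, 12]
Total comparisons: 5

The merged array is [7, 7, 8, 10, 11, 12], requiring 5 comparisons. The merge step runs in O(n) time where n is the total number of elements.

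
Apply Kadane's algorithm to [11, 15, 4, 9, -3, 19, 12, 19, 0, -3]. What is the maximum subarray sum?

Using Kadane's algorithm on [11, 15, 4, 9, -3, 19, 12, 19, 0, -3]:

Scanning through the array:
Position 1 (value 15): max_ending_here = 26, max_so_far = 26
Position 2 (value 4): max_ending_here = 30, max_so_far = 30
Position 3 (value 9): max_ending_here = 39, max_so_far = 39
Position 4 (value -3): max_ending_here = 36, max_so_far = 39
Position 5 (value 19): max_ending_here = 55, max_so_far = 55
Position 6 (value 12): max_ending_here = 67, max_so_far = 67
Position 7 (value 19): max_ending_here = 86, max_so_far = 86
Position 8 (value 0): max_ending_here = 86, max_so_far = 86
Position 9 (value -3): max_ending_here = 83, max_so_far = 86

Maximum subarray: [11, 15, 4, 9, -3, 19, 12, 19]
Maximum sum: 86

The maximum subarray is [11, 15, 4, 9, -3, 19, 12, 19] with sum 86. This subarray runs from index 0 to index 7.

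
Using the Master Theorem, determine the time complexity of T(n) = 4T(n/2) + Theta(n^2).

Master Theorem for T(n) = 4T(n/2) + O(n^2):

a = 4, b = 2, c = 2
log_b(a) = log_2(4) = 2.0000

Case 2: c = 2 = log_2(4) = 2.0000
T(n) = O(n^2 log n) = O(n^2 log n)

For T(n) = 4T(n/2) + O(n^2): log_2(4) = 2.0000. This is Case 2 of the Master Theorem (c = log_b(a), equal work at all levels), giving O(n^2 log n).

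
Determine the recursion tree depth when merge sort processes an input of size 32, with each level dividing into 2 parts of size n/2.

For divide and conquer with division factor 2:

Problem sizes at each level:
Level 0: 32
Level 1: 16
Level 2: 8
Level 3: 4
Level 4: 2
Level 5: 1

The root is level 0 and the size-1 base case is level 5 (the tree spans levels 0 through 5, i.e. 6 levels counting the root), so the depth is the number of divisions: log_2(32) = 5

The recursion tree depth is log_2(32) = 5. At each level, the problem size is divided by 2, so it takes 5 divisions to reduce to a base case of size 1. The algorithm makes 2 recursive calls at each level.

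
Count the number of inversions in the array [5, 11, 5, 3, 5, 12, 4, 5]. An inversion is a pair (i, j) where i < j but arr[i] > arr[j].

Finding inversions in [5, 11, 5, 3, 5, 12, 4, 5]:

(0, 3): arr[0]=5 > arr[3]=3
(0, 6): arr[0]=5 > arr[6]=4
(1, 2): arr[1]=11 > arr[2]=5
(1, 3): arr[1]=11 > arr[3]=3
(1, 4): arr[1]=11 > arr[4]=5
(1, 6): arr[1]=11 > arr[6]=4
(1, 7): arr[1]=11 > arr[7]=5
(2, 3): arr[2]=5 > arr[3]=3
(2, 6): arr[2]=5 > arr[6]=4
(4, 6): arr[4]=5 > arr[6]=4
(5, 6): arr[5]=12 > arr[6]=4
(5, 7): arr[5]=12 > arr[7]=5

Total inversions: 12

The array has 12 inversion(s): (0,3), (0,6), (1,2), (1,3), (1,4), (1,6), (1,7), (2,3), (2,6), (4,6), (5,6), (5,7). Each pair (i,j) satisfies i < j and arr[i] > arr[j].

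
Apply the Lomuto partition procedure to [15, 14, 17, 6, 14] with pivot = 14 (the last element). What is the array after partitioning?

Lomuto partition with pivot = 14:

Initial array: [15, 14, 17, 6, 14]

arr[0]=15 > 14: no swap
arr[1]=14 <= 14: swap with position 0, array becomes [14, 15, 17, 6, 14]
arr[2]=17 > 14: no swap
arr[3]=6 <= 14: swap with position 1, array becomes [14, 6, 17, 15, 14]

Place pivot at position 2: [14, 6, 14, 15, 17]
Pivot position: 2

After partitioning with pivot 14, the array becomes [14, 6, 14, 15, 17]. The pivot is placed at index 2. All elements to the left of the pivot are <= 14, and all elements to the right are > 14.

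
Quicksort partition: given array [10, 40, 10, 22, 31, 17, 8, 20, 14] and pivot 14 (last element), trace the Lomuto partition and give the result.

Lomuto partition with pivot = 14:

Initial array: [10, 40, 10, 22, 31, 17, 8, 20, 14]

arr[0]=10 <= 14: swap with position 0, array becomes [10, 40, 10, 22, 31, 17, 8, 20, 14]
arr[1]=40 > 14: no swap
arr[2]=10 <= 14: swap with position 1, array becomes [10, 10, 40, 22, 31, 17, 8, 20, 14]
arr[3]=22 > 14: no swap
arr[4]=31 > 14: no swap
arr[5]=17 > 14: no swap
arr[6]=8 <= 14: swap with position 2, array becomes [10, 10, 8, 22, 31, 17, 40, 20, 14]
arr[7]=20 > 14: no swap

Place pivot at position 3: [10, 10, 8, 14, 31, 17, 40, 20, 22]
Pivot position: 3

After partitioning with pivot 14, the array becomes [10, 10, 8, 14, 31, 17, 40, 20, 22]. The pivot is placed at index 3. All elements to the left of the pivot are <= 14, and all elements to the right are > 14.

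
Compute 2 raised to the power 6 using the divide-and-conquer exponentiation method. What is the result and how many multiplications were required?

Computing 2^6 by squaring (build up from 2^1; each line after the first costs one multiplication):

2^1 = 2
2^2 = (2^1)^2 = 2^2 = 4
2^3 = 2 * 2^2 = 2 * 4 = 8
2^6 = (2^3)^2 = 8^2 = 64

Result: 64
Multiplications needed: 3 (3 lines after 2^1)

2^6 = 64. Using exponentiation by squaring, this requires 3 multiplications. The key idea: if the exponent is even, square the half-power; if odd, multiply by the base once.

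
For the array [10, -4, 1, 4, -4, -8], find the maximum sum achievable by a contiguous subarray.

Using Kadane's algorithm on [10, -4, 1, 4, -4, -8]:

Scanning through the array:
Position 1 (value -4): max_ending_here = 6, max_so_far = 10
Position 2 (value 1): max_ending_here = 7, max_so_far = 10
Position 3 (value 4): max_ending_here = 11, max_so_far = 11
Position 4 (value -4): max_ending_here = 7, max_so_far = 11
Position 5 (value -8): max_ending_here = -1, max_so_far = 11

Maximum subarray: [10, -4, 1, 4]
Maximum sum: 11

The maximum subarray is [10, -4, 1, 4] with sum 11. This subarray runs from index 0 to index 3.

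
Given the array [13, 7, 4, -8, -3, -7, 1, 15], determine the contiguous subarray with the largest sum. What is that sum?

Using Kadane's algorithm on [13, 7, 4, -8, -3, -7, 1, 15]:

Scanning through the array:
Position 1 (value 7): max_ending_here = 20, max_so_far = 20
Position 2 (value 4): max_ending_here = 24, max_so_far = 24
Position 3 (value -8): max_ending_here = 16, max_so_far = 24
Position 4 (value -3): max_ending_here = 13, max_so_far = 24
Position 5 (value -7): max_ending_here = 6, max_so_far = 24
Position 6 (value 1): max_ending_here = 7, max_so_far = 24
Position 7 (value 15): max_ending_here = 22, max_so_far = 24

Maximum subarray: [13, 7, 4]
Maximum sum: 24

The maximum subarray is [13, 7, 4] with sum 24. This subarray runs from index 0 to index 2.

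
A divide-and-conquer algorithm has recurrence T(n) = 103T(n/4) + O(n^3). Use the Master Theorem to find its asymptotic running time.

Master Theorem for T(n) = 103T(n/4) + O(n^3):

a = 103, b = 4, c = 3
log_b(a) = log_4(103) = 3.3433

Case 1: c = 3 < log_4(103) = 3.3433
T(n) = O(n^(log_4 103))

For T(n) = 103T(n/4) + O(n^3): log_4(103) = 3.3433. This is Case 1 of the Master Theorem (c < log_b(a), work dominated by leaves), giving O(n^(log_4 103)).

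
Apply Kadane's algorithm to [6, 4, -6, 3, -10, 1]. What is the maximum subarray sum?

Using Kadane's algorithm on [6, 4, -6, 3, -10, 1]:

Scanning through the array:
Position 1 (value 4): max_ending_here = 10, max_so_far = 10
Position 2 (value -6): max_ending_here = 4, max_so_far = 10
Position 3 (value 3): max_ending_here = 7, max_so_far = 10
Position 4 (value -10): max_ending_here = -3, max_so_far = 10
Position 5 (value 1): max_ending_here = 1, max_so_far = 10

Maximum subarray: [6, 4]
Maximum sum: 10

The maximum subarray is [6, 4] with sum 10. This subarray runs from index 0 to index 1.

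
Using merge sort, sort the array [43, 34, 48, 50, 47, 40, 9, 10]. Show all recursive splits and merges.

Merge sort trace:

Split: [43, 34, 48, 50, 47, 40, 9, 10] -> [43, 34, 48, 50] and [47, 40, 9, 10]
  Split: [43, 34, 48, 50] -> [43, 34] and [48, 50]
    Split: [43, 34] -> [43] and [34]
    Merge: [43] + [34] -> [34, 43]
    Split: [48, 50] -> [48] and [50]
    Merge: [48] + [50] -> [48, 50]
  Merge: [34, 43] + [48, 50] -> [34, 43, 48, 50]
  Split: [47, 40, 9, 10] -> [47, 40] and [9, 10]
    Split: [47, 40] -> [47] and [40]
    Merge: [47] + [40] -> [40, 47]
    Split: [9, 10] -> [9] and [10]
    Merge: [9] + [10] -> [9, 10]
  Merge: [40, 47] + [9, 10] -> [9, 10, 40, 47]
Merge: [34, 43, 48, 50] + [9, 10, 40, 47] -> [9, 10, 34, 40, 43, 47, 48, 50]

Final sorted array: [9, 10, 34, 40, 43, 47, 48, 50]

The merge sort proceeds by recursively splitting the array and merging sorted halves.
After all merges, the sorted array is [9, 10, 34, 40, 43, 47, 48, 50].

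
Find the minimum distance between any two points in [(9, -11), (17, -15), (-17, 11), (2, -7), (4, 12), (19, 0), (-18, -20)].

Computing all pairwise distances among 7 points:

d((9, -11), (17, -15)) = 8.9443
d((9, -11), (-17, 11)) = 34.0588
d((9, -11), (2, -7)) = 8.0623 <-- minimum
d((9, -11), (4, 12)) = 23.5372
d((9, -11), (19, 0)) = 14.8661
d((9, -11), (-18, -20)) = 28.4605
d((17, -15), (-17, 11)) = 42.8019
d((17, -15), (2, -7)) = 17.0
d((17, -15), (4, 12)) = 29.9666
d((17, -15), (19, 0)) = 15.1327
d((17, -15), (-18, -20)) = 35.3553
d((-17, 11), (2, -7)) = 26.1725
d((-17, 11), (4, 12)) = 21.0238
d((-17, 11), (19, 0)) = 37.6431
d((-17, 11), (-18, -20)) = 31.0161
d((2, -7), (4, 12)) = 19.105
d((2, -7), (19, 0)) = 18.3848
d((2, -7), (-18, -20)) = 23.8537
d((4, 12), (19, 0)) = 19.2094
d((4, 12), (-18, -20)) = 38.833
d((19, 0), (-18, -20)) = 42.0595

Closest pair: (9, -11) and (2, -7) with distance 8.0623

The closest pair is (9, -11) and (2, -7) with Euclidean distance 8.0623. For 7 points, brute-force pairwise comparison is shown above. For large n, the divide-and-conquer algorithm (sort by x, recurse on halves, check the dividing strip) achieves O(n log n).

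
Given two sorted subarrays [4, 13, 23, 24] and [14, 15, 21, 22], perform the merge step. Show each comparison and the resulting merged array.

Merging process:

Compare 4 vs 14: take 4 from left. Merged: [4]
Compare 13 vs 14: take 13 from left. Merged: [4, 13]
Compare 23 vs 14: take 14 from right. Merged: [4, 13, 14]
Compare 23 vs 15: take 15 from right. Merged: [4, 13, 14, 15]
Compare 23 vs 21: take 21 from right. Merged: [4, 13, 14, 15, 21]
Compare 23 vs 22: take 22 from right. Merged: [4, 13, 14, 15, 21, 22]
Append remaining from left: [23, 24]. Merged: [4, 13, 14, 15, 21, 22, 23, 24]

Final merged array: [4, 13, 14, 15, 21, 22, 23, 24]
Total comparisons: 6

The merged array is [4, 13, 14, 15, 21, 22, 23, 24], requiring 6 comparisons. The merge step runs in O(n) time where n is the total number of elements.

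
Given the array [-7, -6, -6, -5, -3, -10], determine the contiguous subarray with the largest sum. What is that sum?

Using Kadane's algorithm on [-7, -6, -6, -5, -3, -10]:

Scanning through the array:
Position 1 (value -6): max_ending_here = -6, max_so_far = -6
Position 2 (value -6): max_ending_here = -6, max_so_far = -6
Position 3 (value -5): max_ending_here = -5, max_so_far = -5
Position 4 (value -3): max_ending_here = -3, max_so_far = -3
Position 5 (value -10): max_ending_here = -10, max_so_far = -3

Maximum subarray: [-3]
Maximum sum: -3

The maximum subarray is [-3] with sum -3. This subarray runs from index 4 to index 4.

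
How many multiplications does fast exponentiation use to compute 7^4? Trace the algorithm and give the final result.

Computing 7^4 by squaring (build up from 7^1; each line after the first costs one multiplication):

7^1 = 7
7^2 = (7^1)^2 = 7^2 = 49
7^4 = (7^2)^2 = 49^2 = 2401

Result: 2401
Multiplications needed: 2 (2 lines after 7^1)

7^4 = 2401. Using exponentiation by squaring, this requires 2 multiplications. The key idea: if the exponent is even, square the half-power; if odd, multiply by the base once.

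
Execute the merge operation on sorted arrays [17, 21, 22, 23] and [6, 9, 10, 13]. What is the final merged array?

Merging process:

Compare 17 vs 6: take 6 from right. Merged: [6]
Compare 17 vs 9: take 9 from right. Merged: [6, 9]
Compare 17 vs 10: take 10 from right. Merged: [6, 9, 10]
Compare 17 vs 13: take 13 from right. Merged: [6, 9, 10, 13]
Append remaining from left: [17, 21, 22, 23]. Merged: [6, 9, 10, 13, 17, 21, 22, 23]

Final merged array: [6, 9, 10, 13, 17, 21, 22, 23]
Total comparisons: 4

The merged array is [6, 9, 10, 13, 17, 21, 22, 23], requiring 4 comparisons. The merge step runs in O(n) time where n is the total number of elements.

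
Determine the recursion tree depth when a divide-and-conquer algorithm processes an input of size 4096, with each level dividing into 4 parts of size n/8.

For divide and conquer with division factor 8:

Problem sizes at each level:
Level 0: 4096
Level 1: 512
Level 2: 64
Level 3: 8
Level 4: 1

The root is level 0 and the size-1 base case is level 4 (the tree spans levels 0 through 4, i.e. 5 levels counting the root), so the depth is the number of divisions: log_8(4096) = 4

The recursion tree depth is log_8(4096) = 4. At each level, the problem size is divided by 8, so it takes 4 divisions to reduce to a base case of size 1. The algorithm makes 4 recursive calls at each level.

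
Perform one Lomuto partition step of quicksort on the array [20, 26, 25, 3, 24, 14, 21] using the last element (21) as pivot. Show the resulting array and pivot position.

Lomuto partition with pivot = 21:

Initial array: [20, 26, 25, 3, 24, 14, 21]

arr[0]=20 <= 21: swap with position 0, array becomes [20, 26, 25, 3, 24, 14, 21]
arr[1]=26 > 21: no swap
arr[2]=25 > 21: no swap
arr[3]=3 <= 21: swap with position 1, array becomes [20, 3, 25, 26, 24, 14, 21]
arr[4]=24 > 21: no swap
arr[5]=14 <= 21: swap with position 2, array becomes [20, 3, 14, 26, 24, 25, 21]

Place pivot at position 3: [20, 3, 14, 21, 24, 25, 26]
Pivot position: 3

After partitioning with pivot 21, the array becomes [20, 3, 14, 21, 24, 25, 26]. The pivot is placed at index 3. All elements to the left of the pivot are <= 21, and all elements to the right are > 21.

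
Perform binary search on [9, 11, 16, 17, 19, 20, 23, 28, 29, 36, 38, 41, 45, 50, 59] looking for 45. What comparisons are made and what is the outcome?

Binary search for 45 in [9, 11, 16, 17, 19, 20, 23, 28, 29, 36, 38, 41, 45, 50, 59]:

lo=0, hi=14, mid=7, arr[mid]=28 -> 28 < 45, search right half
lo=8, hi=14, mid=11, arr[mid]=41 -> 41 < 45, search right half
lo=12, hi=14, mid=13, arr[mid]=50 -> 50 > 45, search left half
lo=12, hi=12, mid=12, arr[mid]=45 -> Found target at index 12!

Binary search finds 45 at index 12 after 4 comparisons. The search repeatedly halves the search space by comparing with the middle element.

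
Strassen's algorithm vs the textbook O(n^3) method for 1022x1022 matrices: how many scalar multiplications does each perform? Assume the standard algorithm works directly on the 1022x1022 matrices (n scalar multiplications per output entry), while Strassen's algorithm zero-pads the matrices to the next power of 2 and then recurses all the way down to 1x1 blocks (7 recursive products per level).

Matrix multiplication for 1022x1022 matrices:

Strassen's algorithm requires power-of-2 dimensions. Pad 1022x1022 to 1024x1024 (next power of 2).

Standard algorithm: 1022^3 = 1067462648 multiplications
Strassen's algorithm: 7^(log2(1024)) = 7^10 = 282475249 multiplications
Savings: 1067462648 - 282475249 = 784987399 multiplications

Standard: 1067462648 multiplications (1022^3). Strassen: 282475249 multiplications (7^10, after padding to 1024x1024). Strassen reduces 8 recursive multiplications to 7 at each level.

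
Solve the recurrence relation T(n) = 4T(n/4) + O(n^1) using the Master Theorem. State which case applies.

Master Theorem for T(n) = 4T(n/4) + O(n^1):

a = 4, b = 4, c = 1
log_b(a) = log_4(4) = 1.0000

Case 2: c = 1 = log_4(4) = 1.0000
T(n) = O(n^1 log n) = O(n log n)

For T(n) = 4T(n/4) + O(n^1): log_4(4) = 1.0000. This is Case 2 of the Master Theorem (c = log_b(a), equal work at all levels), giving O(n log n).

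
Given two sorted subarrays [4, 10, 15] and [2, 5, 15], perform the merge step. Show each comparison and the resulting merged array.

Merging process:

Compare 4 vs 2: take 2 from right. Merged: [2]
Compare 4 vs 5: take 4 from left. Merged: [2, 4]
Compare 10 vs 5: take 5 from right. Merged: [2, 4, 5]
Compare 10 vs 15: take 10 from left. Merged: [2, 4, 5, 10]
Compare 15 vs 15: take 15 from left. Merged: [2, 4, 5, 10, 15]
Append remaining from right: [15]. Merged: [2, 4, 5, 10, 15, 15]

Final merged array: [2, 4, 5, 10, 15, 15]
Total comparisons: 5

The merged array is [2, 4, 5, 10, 15, 15], requiring 5 comparisons. The merge step runs in O(n) time where n is the total number of elements.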